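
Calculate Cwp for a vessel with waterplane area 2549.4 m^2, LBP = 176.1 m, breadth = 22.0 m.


Formula: Cwp = Aw / (L * B)
Step 1 — L * B = 176.1 * 22.0 = 3874.2 m^2
Step 2 — Cwp = 2549.4 / 3874.2 ≈ 0.65805 (5 s.f.)

0.65805


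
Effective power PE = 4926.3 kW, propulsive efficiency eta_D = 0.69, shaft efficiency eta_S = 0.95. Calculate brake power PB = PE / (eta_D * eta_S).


Formula: PB = PE / (eta_D * eta_S)
Step 1 — combined efficiency = eta_D * eta_S = 0.69 * 0.95 = 0.6555
Step 2 — PB = 4926.3 / 0.6555 ≈ 7515.3 kW (5 s.f.)

7515.3 kW


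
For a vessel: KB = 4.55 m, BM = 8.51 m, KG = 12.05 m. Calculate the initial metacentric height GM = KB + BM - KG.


Formula: GM = KB + BM - KG
Step 1 — KM = KB + BM = 4.55 + 8.51 = 13.06 m
Step 2 — GM = KM - KG = 13.06 - 12.05 = 1.01 m

1.01 m


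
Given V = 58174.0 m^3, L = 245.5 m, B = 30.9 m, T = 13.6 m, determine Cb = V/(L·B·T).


Formula: Cb = V / (L * B * T)
Step 1 — L * B * T = 245.5 * 30.9 * 13.6 = 103168.92 m^3
Step 2 — Cb = 58174.0 / 103168.92 ≈ 0.56387 (5 s.f.)

0.56387


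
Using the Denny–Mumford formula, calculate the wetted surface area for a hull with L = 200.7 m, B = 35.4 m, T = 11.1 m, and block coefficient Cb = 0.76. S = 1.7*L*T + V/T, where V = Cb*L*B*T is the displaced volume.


Formula: S = 1.7*L*T + V/T with V = Cb*L*B*T, i.e. S = L * (1.7*T + Cb*B)
Step 1 — 1.7*T = 1.7 * 11.1 = 18.87 m
Step 2 — Cb*B = 0.76 * 35.4 = 26.904 m
Step 3 — 1.7*T + Cb*B = 18.87 + 26.904 = 45.774 m
Step 4 — S = 200.7 * 45.774 ≈ 9186.8 m^2 (5 s.f.)

9186.8 m^2


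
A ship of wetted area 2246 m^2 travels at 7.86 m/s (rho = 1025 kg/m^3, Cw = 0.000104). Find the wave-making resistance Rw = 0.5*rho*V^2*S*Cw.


Formula: Rw = 0.5 * rho * V^2 * S * Cw
Step 1 — V^2 = 7.86^2 = 61.7796
Step 2 — 0.5 * rho * V^2 = 0.5 * 1025 * 61.7796 = 31662.045
Step 3 — Rw = 31662.045 * 2246 * 0.000104 ≈ 7395.7 N (5 s.f.)

7395.7 N


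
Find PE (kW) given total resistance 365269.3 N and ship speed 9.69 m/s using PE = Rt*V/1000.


Formula: PE = Rt * V / 1000 (kW)
Step 1 — PE (W) = 365269.3 * 9.69 = 3539459.517 W
Step 2 — PE (kW) = 3539459.517 / 1000 ≈ 3539.5 kW (5 s.f.)

3539.5 kW


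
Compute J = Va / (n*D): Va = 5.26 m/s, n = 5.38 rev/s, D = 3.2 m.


Formula: J = Va / (n * D)
Step 1 — n * D = 5.38 * 3.2 = 17.216
Step 2 — J = 5.26 / 17.216 ≈ 0.30553 (5 s.f.)

0.30553


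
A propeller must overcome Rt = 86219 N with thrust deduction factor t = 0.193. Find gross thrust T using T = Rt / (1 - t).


Formula: T = Rt / (1 - t)
Step 1 — (1 - t) = 1 - 0.193 = 0.807
Step 2 — T = 86219 / 0.807 ≈ 106840 N (5 s.f.)

106840 N


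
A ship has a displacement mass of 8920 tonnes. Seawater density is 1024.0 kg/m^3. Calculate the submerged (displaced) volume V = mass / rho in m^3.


Formula: V = mass / rho
Step 1 — convert tonnes to kg: 8920 t * 1000 = 8920000 kg
Step 2 — V = 8920000 / 1024.0 ≈ 8710.9 m^3 (5 s.f.)

8710.9 m^3


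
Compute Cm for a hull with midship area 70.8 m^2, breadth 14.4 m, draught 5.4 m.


Formula: Cm = Am / (B * T)
Step 1 — B * T = 14.4 * 5.4 = 77.76 m^2
Step 2 — Cm = 70.8 / 77.76 ≈ 0.91049 (5 s.f.)

0.91049


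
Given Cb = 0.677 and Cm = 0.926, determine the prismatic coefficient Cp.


Formula: Cp = Cb / Cm
Substituting: Cp = 0.677 / 0.926
Result: Cp ≈ 0.73110 (5 s.f.)

0.73110


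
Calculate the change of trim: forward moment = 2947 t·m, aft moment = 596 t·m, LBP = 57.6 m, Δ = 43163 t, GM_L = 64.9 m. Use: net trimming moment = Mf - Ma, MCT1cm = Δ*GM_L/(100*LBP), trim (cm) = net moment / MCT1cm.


Formula: net trimming moment = Mf - Ma; MCT1cm = Δ*GM_L/(100*LBP); trim = net moment / MCT1cm
Step 1 — net trimming moment = 2947 - 596 = 2351 t·m
Step 2 — MCT1cm = 43163 * 64.9 / (100 * 57.6) = 486.3331 t·m/cm
Step 3 — trim = 2351 / 486.3331 ≈ 4.8341 cm (5 s.f.)

4.8341 cm


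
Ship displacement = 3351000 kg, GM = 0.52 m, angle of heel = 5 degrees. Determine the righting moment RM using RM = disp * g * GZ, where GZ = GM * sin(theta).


Formula: GZ = GM * sin(theta); RM = disp * g * GZ
Step 1 — GZ = 0.52 * sin(5°) = 0.52 * 0.087156 = 0.045321 m
Step 2 — RM = 3351000 * 9.81 * 0.045321 ≈ 1489900 N·m (5 s.f.)

1489900 N·m


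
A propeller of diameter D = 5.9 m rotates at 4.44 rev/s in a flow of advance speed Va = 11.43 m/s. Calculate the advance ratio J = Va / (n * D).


Formula: J = Va / (n * D)
Step 1 — n * D = 4.44 * 5.9 = 26.196
Step 2 — J = 11.43 / 26.196 ≈ 0.43633 (5 s.f.)

0.43633


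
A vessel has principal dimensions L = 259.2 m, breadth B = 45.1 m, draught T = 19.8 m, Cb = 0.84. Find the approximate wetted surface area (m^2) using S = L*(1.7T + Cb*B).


Formula: S = 1.7*L*T + V/T with V = Cb*L*B*T, i.e. S = L * (1.7*T + Cb*B)
Step 1 — 1.7*T = 1.7 * 19.8 = 33.66 m
Step 2 — Cb*B = 0.84 * 45.1 = 37.884 m
Step 3 — 1.7*T + Cb*B = 33.66 + 37.884 = 71.544 m
Step 4 — S = 259.2 * 71.544 ≈ 18544 m^2 (5 s.f.)

18544 m^2


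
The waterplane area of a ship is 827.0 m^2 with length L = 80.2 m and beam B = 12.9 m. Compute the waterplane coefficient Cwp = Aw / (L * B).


Formula: Cwp = Aw / (L * B)
Step 1 — L * B = 80.2 * 12.9 = 1034.58 m^2
Step 2 — Cwp = 827.0 / 1034.58 ≈ 0.79936 (5 s.f.)

0.79936


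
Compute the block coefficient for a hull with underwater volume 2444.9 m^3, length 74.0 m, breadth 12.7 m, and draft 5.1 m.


Formula: Cb = V / (L * B * T)
Step 1 — L * B * T = 74.0 * 12.7 * 5.1 = 4792.98 m^3
Step 2 — Cb = 2444.9 / 4792.98 ≈ 0.51010 (5 s.f.)

0.51010


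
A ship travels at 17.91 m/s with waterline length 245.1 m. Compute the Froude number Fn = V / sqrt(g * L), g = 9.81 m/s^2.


Formula: Fn = V / sqrt(g * L)
Step 1 — g * L = 9.81 * 245.1 = 2404.431
Step 2 — sqrt(g * L) = sqrt(2404.431) = 49.034998
Step 3 — Fn = 17.91 / 49.034998 ≈ 0.36525 (5 s.f.)

0.36525


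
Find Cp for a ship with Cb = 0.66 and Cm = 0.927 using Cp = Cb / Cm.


Formula: Cp = Cb / Cm
Substituting: Cp = 0.66 / 0.927
Result: Cp ≈ 0.71197 (5 s.f.)

0.71197


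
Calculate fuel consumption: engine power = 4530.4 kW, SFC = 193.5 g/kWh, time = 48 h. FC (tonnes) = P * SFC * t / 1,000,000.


Formula: FC (tonnes) = P * SFC * t / 1,000,000
Step 1 — P * SFC * t = 4530.4 * 193.5 * 48 = 42078355.2 g
Step 2 — FC (tonnes) = 42078355.2 / 1,000,000 ≈ 42.078 tonnes (5 s.f.)

42.078 tonnes


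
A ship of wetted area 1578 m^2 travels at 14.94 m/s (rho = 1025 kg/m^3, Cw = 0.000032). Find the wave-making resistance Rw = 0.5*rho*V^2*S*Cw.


Formula: Rw = 0.5 * rho * V^2 * S * Cw
Step 1 — V^2 = 14.94^2 = 223.2036
Step 2 — 0.5 * rho * V^2 = 0.5 * 1025 * 223.2036 = 114391.845
Step 3 — Rw = 114391.845 * 1578 * 0.000032 ≈ 5776.3 N (5 s.f.)

5776.3 N


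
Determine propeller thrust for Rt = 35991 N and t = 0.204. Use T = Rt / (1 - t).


Formula: T = Rt / (1 - t)
Step 1 — (1 - t) = 1 - 0.204 = 0.796
Step 2 — T = 35991 / 0.796 ≈ 45215 N (5 s.f.)

45215 N


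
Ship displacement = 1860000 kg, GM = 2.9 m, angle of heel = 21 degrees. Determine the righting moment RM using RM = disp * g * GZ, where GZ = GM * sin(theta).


Formula: GZ = GM * sin(theta); RM = disp * g * GZ
Step 1 — GZ = 2.9 * sin(21°) = 2.9 * 0.358368 = 1.039267 m
Step 2 — RM = 1860000 * 9.81 * 1.039267 ≈ 18963000 N·m (5 s.f.)

18963000 N·m


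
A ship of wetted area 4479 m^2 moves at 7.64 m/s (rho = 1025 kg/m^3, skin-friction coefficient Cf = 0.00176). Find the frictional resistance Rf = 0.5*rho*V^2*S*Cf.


Formula: Rf = 0.5 * rho * V^2 * S * Cf
Step 1 — V^2 = 7.64^2 = 58.3696
Step 2 — 0.5 * rho * V^2 = 0.5 * 1025 * 58.3696 = 29914.42
Step 3 — Rf = 29914.42 * 4479 * 0.00176 ≈ 235820 N (5 s.f.)

235820 N


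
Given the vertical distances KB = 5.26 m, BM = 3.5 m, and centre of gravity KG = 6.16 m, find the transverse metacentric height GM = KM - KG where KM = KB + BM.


Formula: GM = KB + BM - KG
Step 1 — KM = KB + BM = 5.26 + 3.5 = 8.76 m
Step 2 — GM = KM - KG = 8.76 - 6.16 = 2.6 m

2.6 m


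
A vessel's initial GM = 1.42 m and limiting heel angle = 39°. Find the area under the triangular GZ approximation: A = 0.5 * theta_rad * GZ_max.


Formula: GZ_max = GM * sin(theta); Area = 0.5 * theta_rad * GZ_max
Step 1 — GZ_max = 1.42 * sin(39°) = 1.42 * 0.62932 = 0.893634 m
Step 2 — theta_rad = 39 * pi/180 = 0.680678 rad
Step 3 — Area = 0.5 * 0.680678 * 0.893634 ≈ 0.30414 m·rad (5 s.f.)

0.30414 m·rad


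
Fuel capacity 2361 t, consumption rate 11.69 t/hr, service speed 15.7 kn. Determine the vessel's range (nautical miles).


Formula: endurance = fuel / rate; range = endurance * speed
Step 1 — endurance = 2361 / 11.69 = 201.9675 hours
Step 2 — range = 201.9675 * 15.7 ≈ 3170.9 nautical miles (5 s.f.)

3170.9 NM


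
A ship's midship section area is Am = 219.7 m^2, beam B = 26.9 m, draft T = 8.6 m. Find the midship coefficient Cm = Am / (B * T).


Formula: Cm = Am / (B * T)
Step 1 — B * T = 26.9 * 8.6 = 231.34 m^2
Step 2 — Cm = 219.7 / 231.34 ≈ 0.94968 (5 s.f.)

0.94968


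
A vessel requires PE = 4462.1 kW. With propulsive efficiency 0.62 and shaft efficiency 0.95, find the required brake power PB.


Formula: PB = PE / (eta_D * eta_S)
Step 1 — combined efficiency = eta_D * eta_S = 0.62 * 0.95 = 0.589
Step 2 — PB = 4462.1 / 0.589 ≈ 7575.7 kW (5 s.f.)

7575.7 kW


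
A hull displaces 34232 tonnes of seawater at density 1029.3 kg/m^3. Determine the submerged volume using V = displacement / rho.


Formula: V = mass / rho
Step 1 — convert tonnes to kg: 34232 t * 1000 = 34232000 kg
Step 2 — V = 34232000 / 1029.3 ≈ 33258 m^3 (5 s.f.)

33258 m^3


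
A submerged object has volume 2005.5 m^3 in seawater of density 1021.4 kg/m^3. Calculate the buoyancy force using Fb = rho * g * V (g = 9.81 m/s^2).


Formula: Fb = rho * g * V
Substituting: Fb = 1021.4 * 9.81 * 2005.5
Intermediate: 1021.4 * 9.81 = 10019.934
Result: Fb = 10019.934 * 2005.5 ≈ 20095000 N (5 s.f.)

20095000 N


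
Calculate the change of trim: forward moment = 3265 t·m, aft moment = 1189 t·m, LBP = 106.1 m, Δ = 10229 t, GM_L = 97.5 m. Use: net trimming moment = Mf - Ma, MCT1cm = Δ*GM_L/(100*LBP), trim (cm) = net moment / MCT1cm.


Formula: net trimming moment = Mf - Ma; MCT1cm = Δ*GM_L/(100*LBP); trim = net moment / MCT1cm
Step 1 — net trimming moment = 3265 - 1189 = 2076 t·m
Step 2 — MCT1cm = 10229 * 97.5 / (100 * 106.1) = 93.9988 t·m/cm
Step 3 — trim = 2076 / 93.9988 ≈ 22.085 cm (5 s.f.)

22.085 cm


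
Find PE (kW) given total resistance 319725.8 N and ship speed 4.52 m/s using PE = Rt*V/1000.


Formula: PE = Rt * V / 1000 (kW)
Step 1 — PE (W) = 319725.8 * 4.52 = 1445160.616 W
Step 2 — PE (kW) = 1445160.616 / 1000 ≈ 1445.2 kW (5 s.f.)

1445.2 kW


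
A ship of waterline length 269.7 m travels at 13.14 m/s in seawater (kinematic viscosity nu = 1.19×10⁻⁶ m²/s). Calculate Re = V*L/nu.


Formula: Re = V * L / nu
Step 1 — V * L = 13.14 * 269.7 = 3543.858 m^2/s
Step 2 — Re = 3543.858 / 1.19e-6 = 2.98e+09

2.98e+09


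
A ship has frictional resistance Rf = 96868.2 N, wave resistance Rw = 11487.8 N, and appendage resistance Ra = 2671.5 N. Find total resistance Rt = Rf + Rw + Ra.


Formula: Rt = Rf + Rw + Ra
Substituting: Rt = 96868.2 + 11487.8 + 2671.5
Result: Rt = 111027.5 N

111027.5 N


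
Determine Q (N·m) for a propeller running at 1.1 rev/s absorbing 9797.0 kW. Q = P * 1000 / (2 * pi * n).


Formula: Q = P_W / (2 * pi * n)
Step 1 — P_W = 9797.0 kW * 1000 = 9797000.0 W
Step 2 — 2 * pi * n = 2 * pi * 1.1 = 6.911504
Step 3 — Q = 9797000.0 / 6.911504 ≈ 1417500 N·m (5 s.f.)

1417500 N·m


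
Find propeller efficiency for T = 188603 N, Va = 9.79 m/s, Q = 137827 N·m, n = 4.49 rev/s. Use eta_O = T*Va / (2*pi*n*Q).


Formula: eta = T * Va / (2 * pi * n * Q)
Step 1 — numerator = T * Va = 188603 * 9.79 = 1846423.37
Step 2 — 2 * pi * n = 2 * pi * 4.49 = 28.211502
Step 3 — denominator = 28.211502 * 137827 = 3888306.69
Step 4 — eta = 1846423.37 / 3888306.69 ≈ 0.47487 (5 s.f.)

0.47487


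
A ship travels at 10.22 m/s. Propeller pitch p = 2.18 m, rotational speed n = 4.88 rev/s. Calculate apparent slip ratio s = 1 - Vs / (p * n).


Formula: s = 1 - Vs / (p * n)
Step 1 — p * n = 2.18 * 4.88 = 10.6384
Step 2 — Vs / (p*n) = 10.22 / 10.6384 = 0.960671 (6 d.p.)
Step 3 — s = 1 - 0.960671 = 0.039329

0.039329


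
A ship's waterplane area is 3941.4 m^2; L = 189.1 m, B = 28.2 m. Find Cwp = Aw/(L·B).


Formula: Cwp = Aw / (L * B)
Step 1 — L * B = 189.1 * 28.2 = 5332.62 m^2
Step 2 — Cwp = 3941.4 / 5332.62 ≈ 0.73911 (5 s.f.)

0.73911


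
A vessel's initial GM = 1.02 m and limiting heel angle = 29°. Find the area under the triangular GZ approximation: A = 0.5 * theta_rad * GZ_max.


Formula: GZ_max = GM * sin(theta); Area = 0.5 * theta_rad * GZ_max
Step 1 — GZ_max = 1.02 * sin(29°) = 1.02 * 0.48481 = 0.494506 m
Step 2 — theta_rad = 29 * pi/180 = 0.506145 rad
Step 3 — Area = 0.5 * 0.506145 * 0.494506 ≈ 0.12515 m·rad (5 s.f.)

0.12515 m·rad


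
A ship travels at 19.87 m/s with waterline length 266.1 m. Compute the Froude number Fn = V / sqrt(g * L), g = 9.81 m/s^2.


Formula: Fn = V / sqrt(g * L)
Step 1 — g * L = 9.81 * 266.1 = 2610.441
Step 2 — sqrt(g * L) = sqrt(2610.441) = 51.092475
Step 3 — Fn = 19.87 / 51.092475 ≈ 0.38890 (5 s.f.)

0.38890


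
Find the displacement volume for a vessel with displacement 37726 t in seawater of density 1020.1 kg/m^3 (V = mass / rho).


Formula: V = mass / rho
Step 1 — convert tonnes to kg: 37726 t * 1000 = 37726000 kg
Step 2 — V = 37726000 / 1020.1 ≈ 36983 m^3 (5 s.f.)

36983 m^3


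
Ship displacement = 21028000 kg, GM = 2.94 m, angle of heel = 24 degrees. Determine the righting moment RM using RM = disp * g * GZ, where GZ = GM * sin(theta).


Formula: GZ = GM * sin(theta); RM = disp * g * GZ
Step 1 — GZ = 2.94 * sin(24°) = 2.94 * 0.406737 = 1.195807 m
Step 2 — RM = 21028000 * 9.81 * 1.195807 ≈ 246680000 N·m (5 s.f.)

246680000 N·m


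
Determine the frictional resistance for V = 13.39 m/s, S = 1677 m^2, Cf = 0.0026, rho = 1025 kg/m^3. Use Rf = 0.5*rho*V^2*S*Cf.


Formula: Rf = 0.5 * rho * V^2 * S * Cf
Step 1 — V^2 = 13.39^2 = 179.2921
Step 2 — 0.5 * rho * V^2 = 0.5 * 1025 * 179.2921 = 91887.20125
Step 3 — Rf = 91887.20125 * 1677 * 0.0026 ≈ 400650 N (5 s.f.)

400650 N


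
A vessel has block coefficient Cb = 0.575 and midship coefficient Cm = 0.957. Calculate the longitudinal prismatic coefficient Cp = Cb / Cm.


Formula: Cp = Cb / Cm
Substituting: Cp = 0.575 / 0.957
Result: Cp ≈ 0.60084 (5 s.f.)

0.60084


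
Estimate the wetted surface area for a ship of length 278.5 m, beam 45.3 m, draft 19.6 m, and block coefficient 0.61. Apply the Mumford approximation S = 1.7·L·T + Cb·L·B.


Formula: S = 1.7*L*T + V/T with V = Cb*L*B*T, i.e. S = L * (1.7*T + Cb*B)
Step 1 — 1.7*T = 1.7 * 19.6 = 33.32 m
Step 2 — Cb*B = 0.61 * 45.3 = 27.633 m
Step 3 — 1.7*T + Cb*B = 33.32 + 27.633 = 60.953 m
Step 4 — S = 278.5 * 60.953 ≈ 16975 m^2 (5 s.f.)

16975 m^2


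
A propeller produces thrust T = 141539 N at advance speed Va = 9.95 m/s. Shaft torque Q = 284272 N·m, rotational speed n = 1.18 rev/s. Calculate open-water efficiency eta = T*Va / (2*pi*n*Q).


Formula: eta = T * Va / (2 * pi * n * Q)
Step 1 — numerator = T * Va = 141539 * 9.95 = 1408313.05
Step 2 — 2 * pi * n = 2 * pi * 1.18 = 7.414159
Step 3 — denominator = 7.414159 * 284272 = 2107637.81
Step 4 — eta = 1408313.05 / 2107637.81 ≈ 0.66820 (5 s.f.)

0.66820


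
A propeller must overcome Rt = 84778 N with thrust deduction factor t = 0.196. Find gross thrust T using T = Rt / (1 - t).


Formula: T = Rt / (1 - t)
Step 1 — (1 - t) = 1 - 0.196 = 0.804
Step 2 — T = 84778 / 0.804 ≈ 105450 N (5 s.f.)

105450 N


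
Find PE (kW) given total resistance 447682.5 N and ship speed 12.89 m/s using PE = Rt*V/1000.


Formula: PE = Rt * V / 1000 (kW)
Step 1 — PE (W) = 447682.5 * 12.89 = 5770627.425 W
Step 2 — PE (kW) = 5770627.425 / 1000 ≈ 5770.6 kW (5 s.f.)

5770.6 kW


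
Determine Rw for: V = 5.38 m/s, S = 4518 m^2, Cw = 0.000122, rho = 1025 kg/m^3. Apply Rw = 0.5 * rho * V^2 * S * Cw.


Formula: Rw = 0.5 * rho * V^2 * S * Cw
Step 1 — V^2 = 5.38^2 = 28.9444
Step 2 — 0.5 * rho * V^2 = 0.5 * 1025 * 28.9444 = 14834.005
Step 3 — Rw = 14834.005 * 4518 * 0.000122 ≈ 8176.4 N (5 s.f.)

8176.4 N


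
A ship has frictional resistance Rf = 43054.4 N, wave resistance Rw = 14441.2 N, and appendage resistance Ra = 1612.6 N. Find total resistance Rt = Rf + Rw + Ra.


Formula: Rt = Rf + Rw + Ra
Substituting: Rt = 43054.4 + 14441.2 + 1612.6
Result: Rt = 59108.2 N

59108.2 N


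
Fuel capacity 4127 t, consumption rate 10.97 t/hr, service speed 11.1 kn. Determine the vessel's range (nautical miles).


Formula: endurance = fuel / rate; range = endurance * speed
Step 1 — endurance = 4127 / 10.97 = 376.2078 hours
Step 2 — range = 376.2078 * 11.1 ≈ 4175.9 nautical miles (5 s.f.)

4175.9 NM


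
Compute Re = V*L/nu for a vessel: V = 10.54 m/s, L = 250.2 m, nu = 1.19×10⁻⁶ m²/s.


Formula: Re = V * L / nu
Step 1 — V * L = 10.54 * 250.2 = 2637.108 m^2/s
Step 2 — Re = 2637.108 / 1.19e-6 = 2.22e+09

2.22e+09


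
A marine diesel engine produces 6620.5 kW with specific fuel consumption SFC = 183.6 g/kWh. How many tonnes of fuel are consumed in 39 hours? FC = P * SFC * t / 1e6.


Formula: FC (tonnes) = P * SFC * t / 1,000,000
Step 1 — P * SFC * t = 6620.5 * 183.6 * 39 = 47405428.2 g
Step 2 — FC (tonnes) = 47405428.2 / 1,000,000 ≈ 47.405 tonnes (5 s.f.)

47.405 tonnes


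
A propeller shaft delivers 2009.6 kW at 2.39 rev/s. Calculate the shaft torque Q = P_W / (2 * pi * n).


Formula: Q = P_W / (2 * pi * n)
Step 1 — P_W = 2009.6 kW * 1000 = 2009600.0 W
Step 2 — 2 * pi * n = 2 * pi * 2.39 = 15.016813
Step 3 — Q = 2009600.0 / 15.016813 ≈ 133820 N·m (5 s.f.)

133820 N·m


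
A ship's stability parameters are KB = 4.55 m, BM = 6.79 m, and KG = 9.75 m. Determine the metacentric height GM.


Formula: GM = KB + BM - KG
Step 1 — KM = KB + BM = 4.55 + 6.79 = 11.34 m
Step 2 — GM = KM - KG = 11.34 - 9.75 = 1.59 m

1.59 m


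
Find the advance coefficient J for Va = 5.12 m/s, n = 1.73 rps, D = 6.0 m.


Formula: J = Va / (n * D)
Step 1 — n * D = 1.73 * 6.0 = 10.38
Step 2 — J = 5.12 / 10.38 ≈ 0.49326 (5 s.f.)

0.49326


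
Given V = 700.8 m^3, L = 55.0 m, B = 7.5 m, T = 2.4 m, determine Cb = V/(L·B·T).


Formula: Cb = V / (L * B * T)
Step 1 — L * B * T = 55.0 * 7.5 * 2.4 = 990.0 m^3
Step 2 — Cb = 700.8 / 990.0 ≈ 0.70788 (5 s.f.)

0.70788


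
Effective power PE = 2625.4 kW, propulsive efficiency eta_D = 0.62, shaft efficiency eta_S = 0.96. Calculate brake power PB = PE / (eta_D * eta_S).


Formula: PB = PE / (eta_D * eta_S)
Step 1 — combined efficiency = eta_D * eta_S = 0.62 * 0.96 = 0.5952
Step 2 — PB = 2625.4 / 0.5952 ≈ 4411.0 kW (5 s.f.)

4411.0 kW


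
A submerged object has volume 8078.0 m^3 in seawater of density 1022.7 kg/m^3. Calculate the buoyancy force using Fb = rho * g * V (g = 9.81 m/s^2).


Formula: Fb = rho * g * V
Substituting: Fb = 1022.7 * 9.81 * 8078.0
Intermediate: 1022.7 * 9.81 = 10032.687
Result: Fb = 10032.687 * 8078.0 ≈ 81044000 N (5 s.f.)

81044000 N


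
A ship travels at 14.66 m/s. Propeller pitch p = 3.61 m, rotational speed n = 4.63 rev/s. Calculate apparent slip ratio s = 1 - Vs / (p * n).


Formula: s = 1 - Vs / (p * n)
Step 1 — p * n = 3.61 * 4.63 = 16.7143
Step 2 — Vs / (p*n) = 14.66 / 16.7143 = 0.877093 (6 d.p.)
Step 3 — s = 1 - 0.877093 = 0.122907

0.122907


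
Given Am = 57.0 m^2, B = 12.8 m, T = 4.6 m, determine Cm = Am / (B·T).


Formula: Cm = Am / (B * T)
Step 1 — B * T = 12.8 * 4.6 = 58.88 m^2
Step 2 — Cm = 57.0 / 58.88 ≈ 0.96807 (5 s.f.)

0.96807


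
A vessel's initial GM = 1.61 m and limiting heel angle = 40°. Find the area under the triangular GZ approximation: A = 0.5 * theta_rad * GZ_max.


Formula: GZ_max = GM * sin(theta); Area = 0.5 * theta_rad * GZ_max
Step 1 — GZ_max = 1.61 * sin(40°) = 1.61 * 0.642788 = 1.034889 m
Step 2 — theta_rad = 40 * pi/180 = 0.698132 rad
Step 3 — Area = 0.5 * 0.698132 * 1.034889 ≈ 0.36124 m·rad (5 s.f.)

0.36124 m·rad


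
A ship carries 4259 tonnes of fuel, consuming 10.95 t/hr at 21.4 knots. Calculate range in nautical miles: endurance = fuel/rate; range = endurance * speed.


Formula: endurance = fuel / rate; range = endurance * speed
Step 1 — endurance = 4259 / 10.95 = 388.9498 hours
Step 2 — range = 388.9498 * 21.4 ≈ 8323.5 nautical miles (5 s.f.)

8323.5 NM


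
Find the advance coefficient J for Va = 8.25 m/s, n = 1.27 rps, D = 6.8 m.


Formula: J = Va / (n * D)
Step 1 — n * D = 1.27 * 6.8 = 8.636
Step 2 — J = 8.25 / 8.636 ≈ 0.95530 (5 s.f.)

0.95530


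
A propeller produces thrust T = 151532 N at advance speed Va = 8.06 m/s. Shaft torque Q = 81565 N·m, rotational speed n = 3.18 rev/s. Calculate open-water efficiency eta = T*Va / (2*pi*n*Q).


Formula: eta = T * Va / (2 * pi * n * Q)
Step 1 — numerator = T * Va = 151532 * 8.06 = 1221347.92
Step 2 — 2 * pi * n = 2 * pi * 3.18 = 19.980529
Step 3 — denominator = 19.980529 * 81565 = 1629711.85
Step 4 — eta = 1221347.92 / 1629711.85 ≈ 0.74943 (5 s.f.)

0.74943


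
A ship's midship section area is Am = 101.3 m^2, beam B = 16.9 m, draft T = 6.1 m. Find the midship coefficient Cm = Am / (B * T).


Formula: Cm = Am / (B * T)
Step 1 — B * T = 16.9 * 6.1 = 103.09 m^2
Step 2 — Cm = 101.3 / 103.09 ≈ 0.98264 (5 s.f.)

0.98264


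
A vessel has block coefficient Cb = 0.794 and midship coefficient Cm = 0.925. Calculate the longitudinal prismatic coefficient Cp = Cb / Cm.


Formula: Cp = Cb / Cm
Substituting: Cp = 0.794 / 0.925
Result: Cp ≈ 0.85838 (5 s.f.)

0.85838


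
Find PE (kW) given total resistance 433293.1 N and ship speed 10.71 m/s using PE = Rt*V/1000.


Formula: PE = Rt * V / 1000 (kW)
Step 1 — PE (W) = 433293.1 * 10.71 = 4640569.101 W
Step 2 — PE (kW) = 4640569.101 / 1000 ≈ 4640.6 kW (5 s.f.)

4640.6 kW


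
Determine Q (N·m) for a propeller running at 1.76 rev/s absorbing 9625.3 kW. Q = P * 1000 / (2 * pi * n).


Formula: Q = P_W / (2 * pi * n)
Step 1 — P_W = 9625.3 kW * 1000 = 9625300.0 W
Step 2 — 2 * pi * n = 2 * pi * 1.76 = 11.058406
Step 3 — Q = 9625300.0 / 11.058406 ≈ 870410 N·m (5 s.f.)

870410 N·m


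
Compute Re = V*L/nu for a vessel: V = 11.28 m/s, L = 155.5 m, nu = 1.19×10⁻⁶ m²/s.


Formula: Re = V * L / nu
Step 1 — V * L = 11.28 * 155.5 = 1754.04 m^2/s
Step 2 — Re = 1754.04 / 1.19e-6 = 1.47e+09

1.47e+09


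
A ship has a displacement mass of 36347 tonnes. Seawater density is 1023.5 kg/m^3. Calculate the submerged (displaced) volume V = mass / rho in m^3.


Formula: V = mass / rho
Step 1 — convert tonnes to kg: 36347 t * 1000 = 36347000 kg
Step 2 — V = 36347000 / 1023.5 ≈ 35512 m^3 (5 s.f.)

35512 m^3


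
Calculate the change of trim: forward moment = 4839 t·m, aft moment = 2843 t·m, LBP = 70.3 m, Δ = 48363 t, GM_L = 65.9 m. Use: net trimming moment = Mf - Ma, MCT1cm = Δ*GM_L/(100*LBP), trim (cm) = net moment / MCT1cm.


Formula: net trimming moment = Mf - Ma; MCT1cm = Δ*GM_L/(100*LBP); trim = net moment / MCT1cm
Step 1 — net trimming moment = 4839 - 2843 = 1996 t·m
Step 2 — MCT1cm = 48363 * 65.9 / (100 * 70.3) = 453.3601 t·m/cm
Step 3 — trim = 1996 / 453.3601 ≈ 4.4027 cm (5 s.f.)

4.4027 cm


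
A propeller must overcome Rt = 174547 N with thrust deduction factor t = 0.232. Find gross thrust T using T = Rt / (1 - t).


Formula: T = Rt / (1 - t)
Step 1 — (1 - t) = 1 - 0.232 = 0.768
Step 2 — T = 174547 / 0.768 ≈ 227270 N (5 s.f.)

227270 N


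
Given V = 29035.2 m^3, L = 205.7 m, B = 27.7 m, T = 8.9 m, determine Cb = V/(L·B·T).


Formula: Cb = V / (L * B * T)
Step 1 — L * B * T = 205.7 * 27.7 * 8.9 = 50711.221 m^3
Step 2 — Cb = 29035.2 / 50711.221 ≈ 0.57256 (5 s.f.)

0.57256


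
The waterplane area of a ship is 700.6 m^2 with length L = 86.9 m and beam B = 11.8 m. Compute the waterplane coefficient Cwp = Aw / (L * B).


Formula: Cwp = Aw / (L * B)
Step 1 — L * B = 86.9 * 11.8 = 1025.42 m^2
Step 2 — Cwp = 700.6 / 1025.42 ≈ 0.68323 (5 s.f.)

0.68323


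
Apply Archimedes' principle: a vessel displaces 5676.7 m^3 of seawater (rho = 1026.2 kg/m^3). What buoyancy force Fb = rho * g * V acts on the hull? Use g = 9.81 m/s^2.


Formula: Fb = rho * g * V
Substituting: Fb = 1026.2 * 9.81 * 5676.7
Intermediate: 1026.2 * 9.81 = 10067.022
Result: Fb = 10067.022 * 5676.7 ≈ 57147000 N (5 s.f.)

57147000 N


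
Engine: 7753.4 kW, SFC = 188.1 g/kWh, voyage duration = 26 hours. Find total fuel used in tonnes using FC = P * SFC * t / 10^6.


Formula: FC (tonnes) = P * SFC * t / 1,000,000
Step 1 — P * SFC * t = 7753.4 * 188.1 * 26 = 37918778.04 g
Step 2 — FC (tonnes) = 37918778.04 / 1,000,000 ≈ 37.919 tonnes (5 s.f.)

37.919 tonnes


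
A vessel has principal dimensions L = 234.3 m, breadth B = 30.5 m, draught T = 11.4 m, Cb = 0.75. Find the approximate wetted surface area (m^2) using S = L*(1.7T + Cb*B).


Formula: S = 1.7*L*T + V/T with V = Cb*L*B*T, i.e. S = L * (1.7*T + Cb*B)
Step 1 — 1.7*T = 1.7 * 11.4 = 19.38 m
Step 2 — Cb*B = 0.75 * 30.5 = 22.875 m
Step 3 — 1.7*T + Cb*B = 19.38 + 22.875 = 42.255 m
Step 4 — S = 234.3 * 42.255 ≈ 9900.3 m^2 (5 s.f.)

9900.3 m^2


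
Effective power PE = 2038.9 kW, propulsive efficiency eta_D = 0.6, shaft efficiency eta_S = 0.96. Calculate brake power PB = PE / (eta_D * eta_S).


Formula: PB = PE / (eta_D * eta_S)
Step 1 — combined efficiency = eta_D * eta_S = 0.6 * 0.96 = 0.576
Step 2 — PB = 2038.9 / 0.576 ≈ 3539.8 kW (5 s.f.)

3539.8 kW


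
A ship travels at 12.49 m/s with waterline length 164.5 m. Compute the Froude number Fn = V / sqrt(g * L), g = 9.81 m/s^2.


Formula: Fn = V / sqrt(g * L)
Step 1 — g * L = 9.81 * 164.5 = 1613.745
Step 2 — sqrt(g * L) = sqrt(1613.745) = 40.171445
Step 3 — Fn = 12.49 / 40.171445 ≈ 0.31092 (5 s.f.)

0.31092


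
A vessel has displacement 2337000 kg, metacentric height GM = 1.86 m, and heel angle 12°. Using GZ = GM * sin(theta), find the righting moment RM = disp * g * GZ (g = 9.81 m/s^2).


Formula: GZ = GM * sin(theta); RM = disp * g * GZ
Step 1 — GZ = 1.86 * sin(12°) = 1.86 * 0.207912 = 0.386716 m
Step 2 — RM = 2337000 * 9.81 * 0.386716 ≈ 8865800 N·m (5 s.f.)

8865800 N·m


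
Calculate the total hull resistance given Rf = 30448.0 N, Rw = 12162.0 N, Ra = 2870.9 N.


Formula: Rt = Rf + Rw + Ra
Substituting: Rt = 30448.0 + 12162.0 + 2870.9
Result: Rt = 45480.9 N

45480.9 N


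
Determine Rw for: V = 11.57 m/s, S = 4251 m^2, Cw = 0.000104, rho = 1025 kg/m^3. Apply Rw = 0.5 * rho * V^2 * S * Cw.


Formula: Rw = 0.5 * rho * V^2 * S * Cw
Step 1 — V^2 = 11.57^2 = 133.8649
Step 2 — 0.5 * rho * V^2 = 0.5 * 1025 * 133.8649 = 68605.76125
Step 3 — Rw = 68605.76125 * 4251 * 0.000104 ≈ 30331 N (5 s.f.)

30331 N


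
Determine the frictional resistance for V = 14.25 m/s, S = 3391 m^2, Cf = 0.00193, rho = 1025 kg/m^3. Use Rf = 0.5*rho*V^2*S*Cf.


Formula: Rf = 0.5 * rho * V^2 * S * Cf
Step 1 — V^2 = 14.25^2 = 203.0625
Step 2 — 0.5 * rho * V^2 = 0.5 * 1025 * 203.0625 = 104069.53125
Step 3 — Rf = 104069.53125 * 3391 * 0.00193 ≈ 681100 N (5 s.f.)

681100 N


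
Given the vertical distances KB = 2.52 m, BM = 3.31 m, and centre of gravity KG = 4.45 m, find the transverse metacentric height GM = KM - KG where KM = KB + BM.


Formula: GM = KB + BM - KG
Step 1 — KM = KB + BM = 2.52 + 3.31 = 5.83 m
Step 2 — GM = KM - KG = 5.83 - 4.45 = 1.38 m

1.38 m


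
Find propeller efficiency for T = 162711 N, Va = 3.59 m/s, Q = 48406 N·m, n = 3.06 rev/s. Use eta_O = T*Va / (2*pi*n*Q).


Formula: eta = T * Va / (2 * pi * n * Q)
Step 1 — numerator = T * Va = 162711 * 3.59 = 584132.49
Step 2 — 2 * pi * n = 2 * pi * 3.06 = 19.226547
Step 3 — denominator = 19.226547 * 48406 = 930680.23
Step 4 — eta = 584132.49 / 930680.23 ≈ 0.62764 (5 s.f.)

0.62764


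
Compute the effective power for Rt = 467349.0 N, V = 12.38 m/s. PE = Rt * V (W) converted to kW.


Formula: PE = Rt * V / 1000 (kW)
Step 1 — PE (W) = 467349.0 * 12.38 = 5785780.62 W
Step 2 — PE (kW) = 5785780.62 / 1000 ≈ 5785.8 kW (5 s.f.)

5785.8 kW


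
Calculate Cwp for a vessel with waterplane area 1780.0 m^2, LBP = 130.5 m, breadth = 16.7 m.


Formula: Cwp = Aw / (L * B)
Step 1 — L * B = 130.5 * 16.7 = 2179.35 m^2
Step 2 — Cwp = 1780.0 / 2179.35 ≈ 0.81676 (5 s.f.)

0.81676


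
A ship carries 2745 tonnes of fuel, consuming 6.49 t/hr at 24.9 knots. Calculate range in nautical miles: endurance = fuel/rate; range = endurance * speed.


Formula: endurance = fuel / rate; range = endurance * speed
Step 1 — endurance = 2745 / 6.49 = 422.9584 hours
Step 2 — range = 422.9584 * 24.9 ≈ 10532 nautical miles (5 s.f.)

10532 NM


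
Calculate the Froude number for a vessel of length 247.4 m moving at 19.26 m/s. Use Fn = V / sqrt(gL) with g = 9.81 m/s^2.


Formula: Fn = V / sqrt(g * L)
Step 1 — g * L = 9.81 * 247.4 = 2426.994
Step 2 — sqrt(g * L) = sqrt(2426.994) = 49.264531
Step 3 — Fn = 19.26 / 49.264531 ≈ 0.39095 (5 s.f.)

0.39095


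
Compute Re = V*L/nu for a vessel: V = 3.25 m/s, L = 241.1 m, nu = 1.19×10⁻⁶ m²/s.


Formula: Re = V * L / nu
Step 1 — V * L = 3.25 * 241.1 = 783.575 m^2/s
Step 2 — Re = 783.575 / 1.19e-6 = 6.58e+08

6.58e+08


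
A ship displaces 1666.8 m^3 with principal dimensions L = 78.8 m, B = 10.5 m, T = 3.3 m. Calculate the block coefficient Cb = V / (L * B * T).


Formula: Cb = V / (L * B * T)
Step 1 — L * B * T = 78.8 * 10.5 * 3.3 = 2730.42 m^3
Step 2 — Cb = 1666.8 / 2730.42 ≈ 0.61046 (5 s.f.)

0.61046


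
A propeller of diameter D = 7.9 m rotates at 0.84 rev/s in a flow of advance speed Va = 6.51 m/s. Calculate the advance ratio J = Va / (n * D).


Formula: J = Va / (n * D)
Step 1 — n * D = 0.84 * 7.9 = 6.636
Step 2 — J = 6.51 / 6.636 ≈ 0.98101 (5 s.f.)

0.98101


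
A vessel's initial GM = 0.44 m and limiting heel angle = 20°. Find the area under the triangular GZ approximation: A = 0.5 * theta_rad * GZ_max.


Formula: GZ_max = GM * sin(theta); Area = 0.5 * theta_rad * GZ_max
Step 1 — GZ_max = 0.44 * sin(20°) = 0.44 * 0.34202 = 0.150489 m
Step 2 — theta_rad = 20 * pi/180 = 0.349066 rad
Step 3 — Area = 0.5 * 0.349066 * 0.150489 ≈ 0.026265 m·rad (5 s.f.)

0.026265 m·rad


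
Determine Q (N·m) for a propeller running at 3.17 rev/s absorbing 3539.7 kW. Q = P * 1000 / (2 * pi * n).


Formula: Q = P_W / (2 * pi * n)
Step 1 — P_W = 3539.7 kW * 1000 = 3539700.0 W
Step 2 — 2 * pi * n = 2 * pi * 3.17 = 19.917697
Step 3 — Q = 3539700.0 / 19.917697 ≈ 177720 N·m (5 s.f.)

177720 N·m


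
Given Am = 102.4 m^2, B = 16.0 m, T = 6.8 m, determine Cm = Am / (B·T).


Formula: Cm = Am / (B * T)
Step 1 — B * T = 16.0 * 6.8 = 108.8 m^2
Step 2 — Cm = 102.4 / 108.8 ≈ 0.94118 (5 s.f.)

0.94118


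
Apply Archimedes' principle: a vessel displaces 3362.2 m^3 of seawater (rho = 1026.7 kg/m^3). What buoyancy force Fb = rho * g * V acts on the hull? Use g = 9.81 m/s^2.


Formula: Fb = rho * g * V
Substituting: Fb = 1026.7 * 9.81 * 3362.2
Intermediate: 1026.7 * 9.81 = 10071.927
Result: Fb = 10071.927 * 3362.2 ≈ 33864000 N (5 s.f.)

33864000 N


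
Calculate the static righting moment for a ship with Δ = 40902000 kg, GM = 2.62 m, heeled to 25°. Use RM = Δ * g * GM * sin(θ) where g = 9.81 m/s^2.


Formula: GZ = GM * sin(theta); RM = disp * g * GZ
Step 1 — GZ = 2.62 * sin(25°) = 2.62 * 0.422618 = 1.107259 m
Step 2 — RM = 40902000 * 9.81 * 1.107259 ≈ 444290000 N·m (5 s.f.)

444290000 N·m


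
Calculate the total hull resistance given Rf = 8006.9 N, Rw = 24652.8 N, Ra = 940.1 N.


Formula: Rt = Rf + Rw + Ra
Substituting: Rt = 8006.9 + 24652.8 + 940.1
Result: Rt = 33599.8 N

33599.8 N


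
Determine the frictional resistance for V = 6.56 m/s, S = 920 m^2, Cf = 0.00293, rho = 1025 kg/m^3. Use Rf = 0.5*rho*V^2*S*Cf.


Formula: Rf = 0.5 * rho * V^2 * S * Cf
Step 1 — V^2 = 6.56^2 = 43.0336
Step 2 — 0.5 * rho * V^2 = 0.5 * 1025 * 43.0336 = 22054.72
Step 3 — Rf = 22054.72 * 920 * 0.00293 ≈ 59451 N (5 s.f.)

59451 N


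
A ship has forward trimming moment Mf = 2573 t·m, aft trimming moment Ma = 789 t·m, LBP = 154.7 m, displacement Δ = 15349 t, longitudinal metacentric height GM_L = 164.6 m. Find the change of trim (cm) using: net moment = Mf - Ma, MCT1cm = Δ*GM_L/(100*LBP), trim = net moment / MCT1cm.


Formula: net trimming moment = Mf - Ma; MCT1cm = Δ*GM_L/(100*LBP); trim = net moment / MCT1cm
Step 1 — net trimming moment = 2573 - 789 = 1784 t·m
Step 2 — MCT1cm = 15349 * 164.6 / (100 * 154.7) = 163.3126 t·m/cm
Step 3 — trim = 1784 / 163.3126 ≈ 10.924 cm (5 s.f.)

10.924 cm


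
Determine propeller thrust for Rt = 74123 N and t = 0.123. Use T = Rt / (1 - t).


Formula: T = Rt / (1 - t)
Step 1 — (1 - t) = 1 - 0.123 = 0.877
Step 2 — T = 74123 / 0.877 ≈ 84519 N (5 s.f.)

84519 N


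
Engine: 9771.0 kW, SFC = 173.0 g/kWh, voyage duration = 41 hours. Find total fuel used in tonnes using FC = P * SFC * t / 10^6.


Formula: FC (tonnes) = P * SFC * t / 1,000,000
Step 1 — P * SFC * t = 9771.0 * 173.0 * 41 = 69305703.0 g
Step 2 — FC (tonnes) = 69305703.0 / 1,000,000 ≈ 69.306 tonnes (5 s.f.)

69.306 tonnes


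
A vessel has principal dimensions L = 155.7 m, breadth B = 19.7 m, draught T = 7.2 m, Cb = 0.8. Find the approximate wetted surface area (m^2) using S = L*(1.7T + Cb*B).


Formula: S = 1.7*L*T + V/T with V = Cb*L*B*T, i.e. S = L * (1.7*T + Cb*B)
Step 1 — 1.7*T = 1.7 * 7.2 = 12.24 m
Step 2 — Cb*B = 0.8 * 19.7 = 15.76 m
Step 3 — 1.7*T + Cb*B = 12.24 + 15.76 = 28.0 m
Step 4 — S = 155.7 * 28.0 ≈ 4359.6 m^2 (5 s.f.)

4359.6 m^2


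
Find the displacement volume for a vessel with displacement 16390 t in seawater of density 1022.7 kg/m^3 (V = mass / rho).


Formula: V = mass / rho
Step 1 — convert tonnes to kg: 16390 t * 1000 = 16390000 kg
Step 2 — V = 16390000 / 1022.7 ≈ 16026 m^3 (5 s.f.)

16026 m^3


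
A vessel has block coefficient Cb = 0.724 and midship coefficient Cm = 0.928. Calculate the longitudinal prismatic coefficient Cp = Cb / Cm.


Formula: Cp = Cb / Cm
Substituting: Cp = 0.724 / 0.928
Result: Cp ≈ 0.78017 (5 s.f.)

0.78017


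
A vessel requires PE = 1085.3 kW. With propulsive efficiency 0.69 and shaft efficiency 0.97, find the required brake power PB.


Formula: PB = PE / (eta_D * eta_S)
Step 1 — combined efficiency = eta_D * eta_S = 0.69 * 0.97 = 0.6693
Step 2 — PB = 1085.3 / 0.6693 ≈ 1621.5 kW (5 s.f.)

1621.5 kW


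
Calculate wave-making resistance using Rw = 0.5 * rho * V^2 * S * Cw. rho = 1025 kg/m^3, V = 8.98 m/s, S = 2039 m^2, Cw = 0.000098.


Formula: Rw = 0.5 * rho * V^2 * S * Cw
Step 1 — V^2 = 8.98^2 = 80.6404
Step 2 — 0.5 * rho * V^2 = 0.5 * 1025 * 80.6404 = 41328.205
Step 3 — Rw = 41328.205 * 2039 * 0.000098 ≈ 8258.3 N (5 s.f.)

8258.3 N


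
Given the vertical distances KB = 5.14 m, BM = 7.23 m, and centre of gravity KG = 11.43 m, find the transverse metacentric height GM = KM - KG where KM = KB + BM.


Formula: GM = KB + BM - KG
Step 1 — KM = KB + BM = 5.14 + 7.23 = 12.37 m
Step 2 — GM = KM - KG = 12.37 - 11.43 = 0.94 m

0.94 m


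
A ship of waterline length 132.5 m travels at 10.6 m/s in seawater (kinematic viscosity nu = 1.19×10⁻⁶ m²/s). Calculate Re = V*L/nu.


Formula: Re = V * L / nu
Step 1 — V * L = 10.6 * 132.5 = 1404.5 m^2/s
Step 2 — Re = 1404.5 / 1.19e-6 = 1.18e+09

1.18e+09


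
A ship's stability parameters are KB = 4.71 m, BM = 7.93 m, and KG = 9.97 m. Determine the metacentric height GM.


Formula: GM = KB + BM - KG
Step 1 — KM = KB + BM = 4.71 + 7.93 = 12.64 m
Step 2 — GM = KM - KG = 12.64 - 9.97 = 2.67 m

2.67 m


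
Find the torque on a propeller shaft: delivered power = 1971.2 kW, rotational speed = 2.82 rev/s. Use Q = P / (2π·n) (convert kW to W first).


Formula: Q = P_W / (2 * pi * n)
Step 1 — P_W = 1971.2 kW * 1000 = 1971200.0 W
Step 2 — 2 * pi * n = 2 * pi * 2.82 = 17.718583
Step 3 — Q = 1971200.0 / 17.718583 ≈ 111250 N·m (5 s.f.)

111250 N·m


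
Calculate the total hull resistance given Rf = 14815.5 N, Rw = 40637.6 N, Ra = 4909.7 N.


Formula: Rt = Rf + Rw + Ra
Substituting: Rt = 14815.5 + 40637.6 + 4909.7
Result: Rt = 60362.8 N

60362.8 N


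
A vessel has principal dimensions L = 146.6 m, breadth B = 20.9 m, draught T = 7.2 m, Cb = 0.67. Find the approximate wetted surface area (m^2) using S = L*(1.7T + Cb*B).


Formula: S = 1.7*L*T + V/T with V = Cb*L*B*T, i.e. S = L * (1.7*T + Cb*B)
Step 1 — 1.7*T = 1.7 * 7.2 = 12.24 m
Step 2 — Cb*B = 0.67 * 20.9 = 14.003 m
Step 3 — 1.7*T + Cb*B = 12.24 + 14.003 = 26.243 m
Step 4 — S = 146.6 * 26.243 ≈ 3847.2 m^2 (5 s.f.)

3847.2 m^2


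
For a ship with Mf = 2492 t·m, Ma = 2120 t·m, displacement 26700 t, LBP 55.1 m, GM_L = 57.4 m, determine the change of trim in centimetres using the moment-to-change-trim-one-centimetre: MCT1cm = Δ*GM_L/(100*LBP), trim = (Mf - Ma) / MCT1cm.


Formula: net trimming moment = Mf - Ma; MCT1cm = Δ*GM_L/(100*LBP); trim = net moment / MCT1cm
Step 1 — net trimming moment = 2492 - 2120 = 372 t·m
Step 2 — MCT1cm = 26700 * 57.4 / (100 * 55.1) = 278.1452 t·m/cm
Step 3 — trim = 372 / 278.1452 ≈ 1.3374 cm (5 s.f.)

1.3374 cm


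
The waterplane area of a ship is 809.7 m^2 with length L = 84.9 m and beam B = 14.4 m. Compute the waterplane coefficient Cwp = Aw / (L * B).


Formula: Cwp = Aw / (L * B)
Step 1 — L * B = 84.9 * 14.4 = 1222.56 m^2
Step 2 — Cwp = 809.7 / 1222.56 ≈ 0.66230 (5 s.f.)

0.66230


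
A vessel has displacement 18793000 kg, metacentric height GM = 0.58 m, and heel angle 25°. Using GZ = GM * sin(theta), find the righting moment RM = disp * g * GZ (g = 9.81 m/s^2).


Formula: GZ = GM * sin(theta); RM = disp * g * GZ
Step 1 — GZ = 0.58 * sin(25°) = 0.58 * 0.422618 = 0.245118 m
Step 2 — RM = 18793000 * 9.81 * 0.245118 ≈ 45190000 N·m (5 s.f.)

45190000 N·m


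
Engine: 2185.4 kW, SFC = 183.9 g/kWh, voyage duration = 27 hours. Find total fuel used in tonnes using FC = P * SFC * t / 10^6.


Formula: FC (tonnes) = P * SFC * t / 1,000,000
Step 1 — P * SFC * t = 2185.4 * 183.9 * 27 = 10851166.62 g
Step 2 — FC (tonnes) = 10851166.62 / 1,000,000 ≈ 10.851 tonnes (5 s.f.)

10.851 tonnes


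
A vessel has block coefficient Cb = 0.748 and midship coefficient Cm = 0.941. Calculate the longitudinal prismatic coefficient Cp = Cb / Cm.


Formula: Cp = Cb / Cm
Substituting: Cp = 0.748 / 0.941
Result: Cp ≈ 0.79490 (5 s.f.)

0.79490


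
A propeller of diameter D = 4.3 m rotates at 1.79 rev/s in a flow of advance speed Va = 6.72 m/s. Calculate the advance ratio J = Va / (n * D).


Formula: J = Va / (n * D)
Step 1 — n * D = 1.79 * 4.3 = 7.697
Step 2 — J = 6.72 / 7.697 ≈ 0.87307 (5 s.f.)

0.87307


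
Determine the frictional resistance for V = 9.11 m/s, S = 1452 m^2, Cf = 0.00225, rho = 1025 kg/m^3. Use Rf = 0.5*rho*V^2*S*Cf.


Formula: Rf = 0.5 * rho * V^2 * S * Cf
Step 1 — V^2 = 9.11^2 = 82.9921
Step 2 — 0.5 * rho * V^2 = 0.5 * 1025 * 82.9921 = 42533.45125
Step 3 — Rf = 42533.45125 * 1452 * 0.00225 ≈ 138960 N (5 s.f.)

138960 N


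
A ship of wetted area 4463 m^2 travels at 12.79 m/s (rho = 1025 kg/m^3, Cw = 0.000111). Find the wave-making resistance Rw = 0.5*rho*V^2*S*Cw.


Formula: Rw = 0.5 * rho * V^2 * S * Cw
Step 1 — V^2 = 12.79^2 = 163.5841
Step 2 — 0.5 * rho * V^2 = 0.5 * 1025 * 163.5841 = 83836.85125
Step 3 — Rw = 83836.85125 * 4463 * 0.000111 ≈ 41532 N (5 s.f.)

41532 N
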